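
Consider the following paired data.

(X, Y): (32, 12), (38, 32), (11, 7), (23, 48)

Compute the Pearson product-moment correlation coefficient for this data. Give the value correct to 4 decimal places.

0.3109

n = 4, ΣX = 104, ΣY = 99, ΣX² = 3118, ΣY² = 3521, ΣXY = 2781
nΣXY − ΣXΣY = 11124 − 10296 = 828
nΣX² − (ΣX)² = 12472 − 10816 = 1656; nΣY² − (ΣY)² = 14084 − 9801 = 4283
r = 828 / √(1656 × 4283) = 828 / 2663.2026 ≈ 0.3109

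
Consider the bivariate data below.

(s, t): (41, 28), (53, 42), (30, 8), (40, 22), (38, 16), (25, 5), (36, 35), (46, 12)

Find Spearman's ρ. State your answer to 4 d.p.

Rank s: 6, 8, 2, 5, 4, 1, 3, 7
Rank t: 6, 8, 2, 5, 4, 1, 7, 3
d = rank(s) − rank(t): 0, 0, 0, 0, 0, 0, -4, 4; Σd² = 32
ρ = 1 − 6Σd² / [n(n²−1)] = 1 − 6×32 / (8×63) = 1 − 192/504 ≈ 0.6190

0.6190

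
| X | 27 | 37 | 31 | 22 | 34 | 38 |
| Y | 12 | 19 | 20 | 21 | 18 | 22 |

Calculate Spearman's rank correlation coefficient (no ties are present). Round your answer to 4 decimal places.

0.2571

Rank X: 2, 5, 3, 1, 4, 6
Rank Y: 1, 3, 4, 5, 2, 6
d = rank(X) − rank(Y): 1, 2, -1, -4, 2, 0; Σd² = 26
ρ = 1 − 6Σd² / [n(n²−1)] = 1 − 6×26 / (6×35) = 1 − 156/210 ≈ 0.2571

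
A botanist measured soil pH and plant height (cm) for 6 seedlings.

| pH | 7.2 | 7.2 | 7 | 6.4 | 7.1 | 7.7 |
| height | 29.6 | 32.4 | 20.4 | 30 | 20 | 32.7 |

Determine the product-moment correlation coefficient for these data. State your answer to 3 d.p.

n = 6, Σx = 42.6, Σy = 165.1, Σx² = 303.34, Σy² = 4711.37, Σxy = 1174.99
nΣxy − ΣxΣy = 7049.94 − 7033.26 = 16.68
nΣx² − (Σx)² = 1820.04 − 1814.76 = 5.28; nΣy² − (Σy)² = 28268.22 − 27258.01 = 1010.21
r = 16.68 / √(5.28 × 1010.21) = 16.68 / 73.0336 ≈ 0.228

0.228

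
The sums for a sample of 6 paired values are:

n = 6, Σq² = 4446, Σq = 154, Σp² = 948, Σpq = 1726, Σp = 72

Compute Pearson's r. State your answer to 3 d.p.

r = (nΣpq − ΣpΣq) / √[(nΣp² − (Σp)²)(nΣq² − (Σq)²)]
Numerator: 6×1726 − 72×154 = -732
Denominator: √[(5688 − 5184)(26676 − 23716)] = √[504 × 2960] = 1221.4090
r = -732 / 1221.4090 ≈ -0.599

-0.599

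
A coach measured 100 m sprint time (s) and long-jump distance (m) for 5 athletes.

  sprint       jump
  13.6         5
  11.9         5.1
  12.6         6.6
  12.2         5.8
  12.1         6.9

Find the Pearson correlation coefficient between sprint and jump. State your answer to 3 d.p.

-0.350

n = 5, Σx = 62.4, Σy = 29.4, Σx² = 780.58, Σy² = 175.82, Σxy = 366.1
nΣxy − ΣxΣy = 1830.5 − 1834.56 = -4.06
nΣx² − (Σx)² = 3902.9 − 3893.76 = 9.14; nΣy² − (Σy)² = 879.1 − 864.36 = 14.74
r = -4.06 / √(9.14 × 14.74) = -4.06 / 11.6070 ≈ -0.350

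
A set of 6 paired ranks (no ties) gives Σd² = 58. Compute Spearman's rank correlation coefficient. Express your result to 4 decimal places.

-0.6571

ρ = 1 − 6Σd² / [n(n²−1)] = 1 − 6×58 / (6×35)
  = 1 − 348/210 = 1 − 1.65714 ≈ -0.6571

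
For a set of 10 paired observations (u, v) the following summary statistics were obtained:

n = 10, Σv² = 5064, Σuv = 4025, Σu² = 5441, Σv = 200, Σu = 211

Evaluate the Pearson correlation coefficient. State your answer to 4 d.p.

-0.1901

r = (nΣuv − ΣuΣv) / √[(nΣu² − (Σu)²)(nΣv² − (Σv)²)]
Numerator: 10×4025 − 211×200 = -1950
Denominator: √[(54410 − 44521)(50640 − 40000)] = √[9889 × 10640] = 10257.6294
r = -1950 / 10257.6294 ≈ -0.1901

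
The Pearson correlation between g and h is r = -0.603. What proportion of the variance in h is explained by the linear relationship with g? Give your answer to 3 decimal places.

0.364

r² = (-0.603)² = 0.364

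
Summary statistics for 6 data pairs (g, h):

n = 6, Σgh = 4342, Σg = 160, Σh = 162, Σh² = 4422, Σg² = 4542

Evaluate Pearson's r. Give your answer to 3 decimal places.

0.191

r = (nΣgh − ΣgΣh) / √[(nΣg² − (Σg)²)(nΣh² − (Σh)²)]
Numerator: 6×4342 − 160×162 = 132
Denominator: √[(27252 − 25600)(26532 − 26244)] = √[1652 × 288] = 689.7652
r = 132 / 689.7652 ≈ 0.191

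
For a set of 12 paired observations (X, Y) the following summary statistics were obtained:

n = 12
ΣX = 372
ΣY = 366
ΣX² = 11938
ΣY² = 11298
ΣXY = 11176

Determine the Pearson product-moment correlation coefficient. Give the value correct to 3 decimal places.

r = (nΣXY − ΣXΣY) / √[(nΣX² − (ΣX)²)(nΣY² − (ΣY)²)]
Numerator: 12×11176 − 372×366 = -2040
Denominator: √[(143256 − 138384)(135576 − 133956)] = √[4872 × 1620] = 2809.3843
r = -2040 / 2809.3843 ≈ -0.726

-0.726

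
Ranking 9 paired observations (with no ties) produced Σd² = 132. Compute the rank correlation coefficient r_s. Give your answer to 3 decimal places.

-0.100

ρ = 1 − 6Σd² / [n(n²−1)] = 1 − 6×132 / (9×80)
  = 1 − 792/720 = 1 − 1.1000 ≈ -0.100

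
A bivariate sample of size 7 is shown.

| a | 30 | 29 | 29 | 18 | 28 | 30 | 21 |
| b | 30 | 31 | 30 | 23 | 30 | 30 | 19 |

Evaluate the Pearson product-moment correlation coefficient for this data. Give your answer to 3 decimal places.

0.895

n = 7, Σa = 185, Σb = 193, Σa² = 5031, Σb² = 5451, Σab = 5222
nΣab − ΣaΣb = 36554 − 35705 = 849
nΣa² − (Σa)² = 35217 − 34225 = 992; nΣb² − (Σb)² = 38157 − 37249 = 908
r = 849 / √(992 × 908) = 849 / 949.0711 ≈ 0.895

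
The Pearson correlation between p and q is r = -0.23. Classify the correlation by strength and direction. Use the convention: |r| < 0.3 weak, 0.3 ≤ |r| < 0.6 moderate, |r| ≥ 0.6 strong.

weak negative

r = -0.23 < 0 so the relationship is negative.
|r| = 0.23, which falls in the weak range.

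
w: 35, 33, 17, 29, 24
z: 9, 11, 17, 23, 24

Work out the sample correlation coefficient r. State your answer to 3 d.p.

-0.549

n = 5, Σw = 138, Σz = 84, Σw² = 4020, Σz² = 1596, Σwz = 2210
nΣwz − ΣwΣz = 11050 − 11592 = -542
nΣw² − (Σw)² = 20100 − 19044 = 1056; nΣz² − (Σz)² = 7980 − 7056 = 924
r = -542 / √(1056 × 924) = -542 / 987.7976 ≈ -0.549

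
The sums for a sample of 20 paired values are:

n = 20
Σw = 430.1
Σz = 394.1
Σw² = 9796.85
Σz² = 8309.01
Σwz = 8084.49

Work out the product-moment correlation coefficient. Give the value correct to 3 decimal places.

r = (nΣwz − ΣwΣz) / √[(nΣw² − (Σw)²)(nΣz² − (Σz)²)]
Numerator: 20×8084.49 − 430.1×394.1 = -7812.61
Denominator: √[(195937 − 184986.01)(166180.2 − 155314.81)] = √[10950.99 × 10865.39] = 10908.1060
r = -7812.61 / 10908.1060 ≈ -0.716

-0.716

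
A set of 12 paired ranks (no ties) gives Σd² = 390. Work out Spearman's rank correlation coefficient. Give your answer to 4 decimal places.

-0.3636

ρ = 1 − 6Σd² / [n(n²−1)] = 1 − 6×390 / (12×143)
  = 1 − 2340/1716 = 1 − 1.36364 ≈ -0.3636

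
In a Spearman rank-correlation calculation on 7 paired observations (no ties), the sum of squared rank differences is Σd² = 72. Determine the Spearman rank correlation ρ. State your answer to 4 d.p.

ρ = 1 − 6Σd² / [n(n²−1)] = 1 − 6×72 / (7×48)
  = 1 − 432/336 = 1 − 1.28571 ≈ -0.2857

-0.2857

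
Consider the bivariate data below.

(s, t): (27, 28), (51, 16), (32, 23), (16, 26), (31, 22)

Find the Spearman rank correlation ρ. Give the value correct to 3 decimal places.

Rank s: 2, 5, 4, 1, 3
Rank t: 5, 1, 3, 4, 2
d = rank(s) − rank(t): -3, 4, 1, -3, 1; Σd² = 36
ρ = 1 − 6Σd² / [n(n²−1)] = 1 − 6×36 / (5×24) = 1 − 216/120 ≈ -0.800

-0.800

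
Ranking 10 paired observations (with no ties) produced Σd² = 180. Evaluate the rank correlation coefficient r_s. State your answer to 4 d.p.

ρ = 1 − 6Σd² / [n(n²−1)] = 1 − 6×180 / (10×99)
  = 1 − 1080/990 = 1 − 1.09091 ≈ -0.0909

-0.0909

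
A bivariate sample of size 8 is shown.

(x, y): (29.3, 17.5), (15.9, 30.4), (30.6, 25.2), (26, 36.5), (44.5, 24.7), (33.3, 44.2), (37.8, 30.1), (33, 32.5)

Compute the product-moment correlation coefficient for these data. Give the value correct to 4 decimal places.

n = 8, Σx = 250.4, Σy = 241.1, Σx² = 8330.64, Σy² = 7723.69, Σxy = 7497.52
nΣxy − ΣxΣy = 59980.16 − 60371.44 = -391.28
nΣx² − (Σx)² = 66645.12 − 62700.16 = 3944.96; nΣy² − (Σy)² = 61789.52 − 58129.21 = 3660.31
r = -391.28 / √(3944.96 × 3660.31) = -391.28 / 3799.9706 ≈ -0.1030

-0.1030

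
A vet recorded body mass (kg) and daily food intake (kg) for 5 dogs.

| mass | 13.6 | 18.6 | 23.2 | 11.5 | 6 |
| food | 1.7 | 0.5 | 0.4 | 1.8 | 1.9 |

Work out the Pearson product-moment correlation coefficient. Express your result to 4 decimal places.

-0.9189

n = 5, Σx = 72.9, Σy = 6.3, Σx² = 1237.41, Σy² = 10.15, Σxy = 73.8
nΣxy − ΣxΣy = 369 − 459.27 = -90.27
nΣx² − (Σx)² = 6187.05 − 5314.41 = 872.64; nΣy² − (Σy)² = 50.75 − 39.69 = 11.06
r = -90.27 / √(872.64 × 11.06) = -90.27 / 98.2415 ≈ -0.9189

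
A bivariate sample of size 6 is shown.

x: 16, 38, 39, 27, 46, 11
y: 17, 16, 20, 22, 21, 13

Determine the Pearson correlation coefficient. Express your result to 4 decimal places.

0.6189

n = 6, Σx = 177, Σy = 109, Σx² = 6187, Σy² = 2039, Σxy = 3363
nΣxy − ΣxΣy = 20178 − 19293 = 885
nΣx² − (Σx)² = 37122 − 31329 = 5793; nΣy² − (Σy)² = 12234 − 11881 = 353
r = 885 / √(5793 × 353) = 885 / 1430.0101 ≈ 0.6189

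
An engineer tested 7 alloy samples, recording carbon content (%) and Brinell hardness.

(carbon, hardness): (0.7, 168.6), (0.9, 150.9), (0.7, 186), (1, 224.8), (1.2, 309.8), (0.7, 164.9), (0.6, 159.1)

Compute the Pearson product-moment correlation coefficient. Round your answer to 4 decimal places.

0.8485

n = 7, Σx = 5.8, Σy = 1364.1, Σx² = 5.08, Σy² = 284808.67, Σxy = 1191.48
nΣxy − ΣxΣy = 8340.36 − 7911.78 = 428.58
nΣx² − (Σx)² = 35.56 − 33.64 = 1.92; nΣy² − (Σy)² = 1993660.69 − 1860768.81 = 132891.88
r = 428.58 / √(1.92 × 132891.88) = 428.58 / 505.1261 ≈ 0.8485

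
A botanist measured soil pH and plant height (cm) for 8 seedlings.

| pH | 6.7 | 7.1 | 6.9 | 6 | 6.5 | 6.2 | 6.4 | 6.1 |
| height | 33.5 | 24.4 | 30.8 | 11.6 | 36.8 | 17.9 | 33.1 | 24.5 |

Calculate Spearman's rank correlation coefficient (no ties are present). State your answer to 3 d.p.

0.429

Rank pH: 6, 8, 7, 1, 5, 3, 4, 2
Rank height: 7, 3, 5, 1, 8, 2, 6, 4
d = rank(pH) − rank(height): -1, 5, 2, 0, -3, 1, -2, -2; Σd² = 48
ρ = 1 − 6Σd² / [n(n²−1)] = 1 − 6×48 / (8×63) = 1 − 288/504 ≈ 0.429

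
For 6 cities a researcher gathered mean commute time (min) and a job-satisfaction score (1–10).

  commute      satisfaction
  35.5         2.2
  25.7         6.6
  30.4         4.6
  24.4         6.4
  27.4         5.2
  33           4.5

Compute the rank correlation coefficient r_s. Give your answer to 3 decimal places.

Rank commute: 6, 2, 4, 1, 3, 5
Rank satisfaction: 1, 6, 3, 5, 4, 2
d = rank(commute) − rank(satisfaction): 5, -4, 1, -4, -1, 3; Σd² = 68
ρ = 1 − 6Σd² / [n(n²−1)] = 1 − 6×68 / (6×35) = 1 − 408/210 ≈ -0.943

-0.943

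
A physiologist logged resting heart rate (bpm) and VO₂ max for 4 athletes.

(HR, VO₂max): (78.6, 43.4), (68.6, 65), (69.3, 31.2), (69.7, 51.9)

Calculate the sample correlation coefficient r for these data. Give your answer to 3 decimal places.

n = 4, Σx = 286.2, Σy = 191.5, Σx² = 20544.5, Σy² = 9775.61, Σxy = 13649.83
nΣxy − ΣxΣy = 54599.32 − 54807.3 = -207.98
nΣx² − (Σx)² = 82178 − 81910.44 = 267.56; nΣy² − (Σy)² = 39102.44 − 36672.25 = 2430.19
r = -207.98 / √(267.56 × 2430.19) = -207.98 / 806.3632 ≈ -0.258

-0.258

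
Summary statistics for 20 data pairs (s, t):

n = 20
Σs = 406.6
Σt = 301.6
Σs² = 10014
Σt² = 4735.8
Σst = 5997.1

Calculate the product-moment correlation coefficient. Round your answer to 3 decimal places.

r = (nΣst − ΣsΣt) / √[(nΣs² − (Σs)²)(nΣt² − (Σt)²)]
Numerator: 20×5997.1 − 406.6×301.6 = -2688.56
Denominator: √[(200280 − 165323.56)(94716 − 90962.56)] = √[34956.44 × 3753.44] = 11454.5581
r = -2688.56 / 11454.5581 ≈ -0.235

-0.235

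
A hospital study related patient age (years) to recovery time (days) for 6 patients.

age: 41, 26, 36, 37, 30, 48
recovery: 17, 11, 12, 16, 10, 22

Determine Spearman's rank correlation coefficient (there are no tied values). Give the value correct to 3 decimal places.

Rank age: 5, 1, 3, 4, 2, 6
Rank recovery: 5, 2, 3, 4, 1, 6
d = rank(age) − rank(recovery): 0, -1, 0, 0, 1, 0; Σd² = 2
ρ = 1 − 6Σd² / [n(n²−1)] = 1 − 6×2 / (6×35) = 1 − 12/210 ≈ 0.943

0.943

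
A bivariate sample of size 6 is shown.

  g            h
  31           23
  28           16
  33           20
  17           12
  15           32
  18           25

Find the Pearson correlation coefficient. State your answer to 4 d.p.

-0.2679

n = 6, Σg = 142, Σh = 128, Σg² = 3672, Σh² = 2978, Σgh = 2955
nΣgh − ΣgΣh = 17730 − 18176 = -446
nΣg² − (Σg)² = 22032 − 20164 = 1868; nΣh² − (Σh)² = 17868 − 16384 = 1484
r = -446 / √(1868 × 1484) = -446 / 1664.9661 ≈ -0.2679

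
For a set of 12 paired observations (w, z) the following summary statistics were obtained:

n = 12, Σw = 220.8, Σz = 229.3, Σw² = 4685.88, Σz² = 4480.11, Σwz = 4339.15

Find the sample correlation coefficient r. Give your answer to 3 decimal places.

0.484

r = (nΣwz − ΣwΣz) / √[(nΣw² − (Σw)²)(nΣz² − (Σz)²)]
Numerator: 12×4339.15 − 220.8×229.3 = 1440.36
Denominator: √[(56230.56 − 48752.64)(53761.32 − 52578.49)] = √[7477.92 × 1182.83] = 2974.0726
r = 1440.36 / 2974.0726 ≈ 0.484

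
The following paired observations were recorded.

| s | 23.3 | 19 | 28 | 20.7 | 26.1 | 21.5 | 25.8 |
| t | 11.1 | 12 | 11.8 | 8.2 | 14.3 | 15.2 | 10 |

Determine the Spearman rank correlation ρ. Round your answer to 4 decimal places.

Rank s: 4, 1, 7, 2, 6, 3, 5
Rank t: 3, 5, 4, 1, 6, 7, 2
d = rank(s) − rank(t): 1, -4, 3, 1, 0, -4, 3; Σd² = 52
ρ = 1 − 6Σd² / [n(n²−1)] = 1 − 6×52 / (7×48) = 1 − 312/336 ≈ 0.0714

0.0714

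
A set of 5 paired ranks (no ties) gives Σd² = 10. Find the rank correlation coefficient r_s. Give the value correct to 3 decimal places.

0.500

ρ = 1 − 6Σd² / [n(n²−1)] = 1 − 6×10 / (5×24)
  = 1 − 60/120 = 1 − 0.5000 ≈ 0.500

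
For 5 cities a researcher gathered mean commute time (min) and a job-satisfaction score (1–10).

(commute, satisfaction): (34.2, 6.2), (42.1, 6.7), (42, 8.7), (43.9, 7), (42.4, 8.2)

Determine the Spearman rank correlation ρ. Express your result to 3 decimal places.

Rank commute: 1, 3, 2, 5, 4
Rank satisfaction: 1, 2, 5, 3, 4
d = rank(commute) − rank(satisfaction): 0, 1, -3, 2, 0; Σd² = 14
ρ = 1 − 6Σd² / [n(n²−1)] = 1 − 6×14 / (5×24) = 1 − 84/120 ≈ 0.300

0.300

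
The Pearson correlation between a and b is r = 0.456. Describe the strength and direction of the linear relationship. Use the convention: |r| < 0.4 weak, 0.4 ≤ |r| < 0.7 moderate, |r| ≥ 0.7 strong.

moderate positive

r = 0.456 > 0 so the relationship is positive.
|r| = 0.456, which falls in the moderate range.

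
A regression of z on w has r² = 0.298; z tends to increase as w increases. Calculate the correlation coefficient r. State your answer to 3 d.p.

0.546

|r| = √0.298 = 0.546
The association is positive, so r = 0.546.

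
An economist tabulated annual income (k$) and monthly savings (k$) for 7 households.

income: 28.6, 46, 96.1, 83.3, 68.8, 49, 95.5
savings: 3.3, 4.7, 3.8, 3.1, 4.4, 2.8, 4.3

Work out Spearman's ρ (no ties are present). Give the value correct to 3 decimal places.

0.000

Rank income: 1, 2, 7, 5, 4, 3, 6
Rank savings: 3, 7, 4, 2, 6, 1, 5
d = rank(income) − rank(savings): -2, -5, 3, 3, -2, 2, 1; Σd² = 56
ρ = 1 − 6Σd² / [n(n²−1)] = 1 − 6×56 / (7×48) = 1 − 336/336 ≈ 0.000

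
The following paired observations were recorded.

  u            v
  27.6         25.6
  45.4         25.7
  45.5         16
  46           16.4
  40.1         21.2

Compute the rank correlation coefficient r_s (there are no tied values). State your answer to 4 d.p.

-0.6000

Rank u: 1, 3, 4, 5, 2
Rank v: 4, 5, 1, 2, 3
d = rank(u) − rank(v): -3, -2, 3, 3, -1; Σd² = 32
ρ = 1 − 6Σd² / [n(n²−1)] = 1 − 6×32 / (5×24) = 1 − 192/120 ≈ -0.6000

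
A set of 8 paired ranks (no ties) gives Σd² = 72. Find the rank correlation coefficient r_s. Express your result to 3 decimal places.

0.143

ρ = 1 − 6Σd² / [n(n²−1)] = 1 − 6×72 / (8×63)
  = 1 − 432/504 = 1 − 0.8571 ≈ 0.143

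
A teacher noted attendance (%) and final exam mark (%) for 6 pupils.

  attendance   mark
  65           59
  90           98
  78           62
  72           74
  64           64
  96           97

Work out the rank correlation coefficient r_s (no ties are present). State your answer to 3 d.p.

0.657

Rank attendance: 2, 5, 4, 3, 1, 6
Rank mark: 1, 6, 2, 4, 3, 5
d = rank(attendance) − rank(mark): 1, -1, 2, -1, -2, 1; Σd² = 12
ρ = 1 − 6Σd² / [n(n²−1)] = 1 − 6×12 / (6×35) = 1 − 72/210 ≈ 0.657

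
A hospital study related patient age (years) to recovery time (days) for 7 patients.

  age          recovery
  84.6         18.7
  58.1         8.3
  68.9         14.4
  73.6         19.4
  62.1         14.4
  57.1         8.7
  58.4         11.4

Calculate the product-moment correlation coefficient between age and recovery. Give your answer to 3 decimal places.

n = 7, Σx = 462.8, Σy = 95.3, Σx² = 31224.32, Σy² = 1415.31, Σxy = 6541.02
nΣxy − ΣxΣy = 45787.14 − 44104.84 = 1682.3
nΣx² − (Σx)² = 218570.24 − 214183.84 = 4386.4; nΣy² − (Σy)² = 9907.17 − 9082.09 = 825.08
r = 1682.3 / √(4386.4 × 825.08) = 1682.3 / 1902.4014 ≈ 0.884

0.884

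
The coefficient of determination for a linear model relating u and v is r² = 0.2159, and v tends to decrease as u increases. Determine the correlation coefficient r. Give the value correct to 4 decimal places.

|r| = √0.2159 = 0.4647
The association is negative, so r = −0.4647.

-0.4647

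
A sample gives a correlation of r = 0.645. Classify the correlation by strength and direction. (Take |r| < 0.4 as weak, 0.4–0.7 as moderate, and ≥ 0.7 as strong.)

r = 0.645 > 0 so the relationship is positive.
|r| = 0.645, which falls in the moderate range.

moderate positive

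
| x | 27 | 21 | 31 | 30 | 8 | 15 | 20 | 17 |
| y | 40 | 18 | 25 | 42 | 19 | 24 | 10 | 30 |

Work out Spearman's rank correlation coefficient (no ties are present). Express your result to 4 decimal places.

Rank x: 6, 5, 8, 7, 1, 2, 4, 3
Rank y: 7, 2, 5, 8, 3, 4, 1, 6
d = rank(x) − rank(y): -1, 3, 3, -1, -2, -2, 3, -3; Σd² = 46
ρ = 1 − 6Σd² / [n(n²−1)] = 1 − 6×46 / (8×63) = 1 − 276/504 ≈ 0.4524

0.4524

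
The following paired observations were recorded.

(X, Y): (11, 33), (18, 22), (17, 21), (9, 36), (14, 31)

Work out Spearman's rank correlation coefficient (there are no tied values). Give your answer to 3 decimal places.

Rank X: 2, 5, 4, 1, 3
Rank Y: 4, 2, 1, 5, 3
d = rank(X) − rank(Y): -2, 3, 3, -4, 0; Σd² = 38
ρ = 1 − 6Σd² / [n(n²−1)] = 1 − 6×38 / (5×24) = 1 − 228/120 ≈ -0.900

-0.900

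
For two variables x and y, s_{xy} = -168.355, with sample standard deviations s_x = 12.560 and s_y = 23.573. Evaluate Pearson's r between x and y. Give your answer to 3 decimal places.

r = Cov(x,y) / (s_x · s_y) = -168.355 / (12.560 × 23.573)
  = -168.355 / 296.0769 ≈ -0.569

-0.569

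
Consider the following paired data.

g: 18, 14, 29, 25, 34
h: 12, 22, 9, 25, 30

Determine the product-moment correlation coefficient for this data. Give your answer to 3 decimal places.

0.272

n = 5, Σg = 120, Σh = 98, Σg² = 3142, Σh² = 2234, Σgh = 2430
nΣgh − ΣgΣh = 12150 − 11760 = 390
nΣg² − (Σg)² = 15710 − 14400 = 1310; nΣh² − (Σh)² = 11170 − 9604 = 1566
r = 390 / √(1310 × 1566) = 390 / 1432.2919 ≈ 0.272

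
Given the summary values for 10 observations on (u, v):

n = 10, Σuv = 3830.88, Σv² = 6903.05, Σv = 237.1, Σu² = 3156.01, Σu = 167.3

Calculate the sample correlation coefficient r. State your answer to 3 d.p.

r = (nΣuv − ΣuΣv) / √[(nΣu² − (Σu)²)(nΣv² − (Σv)²)]
Numerator: 10×3830.88 − 167.3×237.1 = -1358.03
Denominator: √[(31560.1 − 27989.29)(69030.5 − 56216.41)] = √[3570.81 × 12814.09] = 6764.3685
r = -1358.03 / 6764.3685 ≈ -0.201

-0.201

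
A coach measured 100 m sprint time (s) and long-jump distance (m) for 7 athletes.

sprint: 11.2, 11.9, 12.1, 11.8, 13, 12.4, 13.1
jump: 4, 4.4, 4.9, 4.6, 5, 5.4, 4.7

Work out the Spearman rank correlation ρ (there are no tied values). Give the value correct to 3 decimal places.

0.714

Rank sprint: 1, 3, 4, 2, 6, 5, 7
Rank jump: 1, 2, 5, 3, 6, 7, 4
d = rank(sprint) − rank(jump): 0, 1, -1, -1, 0, -2, 3; Σd² = 16
ρ = 1 − 6Σd² / [n(n²−1)] = 1 − 6×16 / (7×48) = 1 − 96/336 ≈ 0.714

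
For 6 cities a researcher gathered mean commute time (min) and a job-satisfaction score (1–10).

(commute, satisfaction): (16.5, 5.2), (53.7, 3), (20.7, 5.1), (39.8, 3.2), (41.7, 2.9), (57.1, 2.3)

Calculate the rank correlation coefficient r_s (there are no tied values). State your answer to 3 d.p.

Rank commute: 1, 5, 2, 3, 4, 6
Rank satisfaction: 6, 3, 5, 4, 2, 1
d = rank(commute) − rank(satisfaction): -5, 2, -3, -1, 2, 5; Σd² = 68
ρ = 1 − 6Σd² / [n(n²−1)] = 1 − 6×68 / (6×35) = 1 − 408/210 ≈ -0.943

-0.943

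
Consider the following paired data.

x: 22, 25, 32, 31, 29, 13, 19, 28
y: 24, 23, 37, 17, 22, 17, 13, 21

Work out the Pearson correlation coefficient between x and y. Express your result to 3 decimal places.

0.547

n = 8, Σx = 199, Σy = 174, Σx² = 5249, Σy² = 4146, Σxy = 4508
nΣxy − ΣxΣy = 36064 − 34626 = 1438
nΣx² − (Σx)² = 41992 − 39601 = 2391; nΣy² − (Σy)² = 33168 − 30276 = 2892
r = 1438 / √(2391 × 2892) = 1438 / 2629.5954 ≈ 0.547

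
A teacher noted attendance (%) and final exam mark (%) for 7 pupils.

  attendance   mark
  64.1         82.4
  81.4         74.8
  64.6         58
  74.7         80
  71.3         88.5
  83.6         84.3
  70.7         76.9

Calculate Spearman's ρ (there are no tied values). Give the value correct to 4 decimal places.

0.2143

Rank attendance: 1, 6, 2, 5, 4, 7, 3
Rank mark: 5, 2, 1, 4, 7, 6, 3
d = rank(attendance) − rank(mark): -4, 4, 1, 1, -3, 1, 0; Σd² = 44
ρ = 1 − 6Σd² / [n(n²−1)] = 1 − 6×44 / (7×48) = 1 − 264/336 ≈ 0.2143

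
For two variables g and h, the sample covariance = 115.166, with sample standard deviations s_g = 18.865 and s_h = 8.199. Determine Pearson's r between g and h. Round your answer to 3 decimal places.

r = Cov(g,h) / (s_g · s_h) = 115.166 / (18.865 × 8.199)
  = 115.166 / 154.6741 ≈ 0.745

0.745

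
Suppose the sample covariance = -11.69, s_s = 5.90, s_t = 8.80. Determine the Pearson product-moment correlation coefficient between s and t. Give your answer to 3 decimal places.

-0.225

r = Cov(s,t) / (s_s · s_t) = -11.69 / (5.90 × 8.80)
  = -11.69 / 51.9200 ≈ -0.225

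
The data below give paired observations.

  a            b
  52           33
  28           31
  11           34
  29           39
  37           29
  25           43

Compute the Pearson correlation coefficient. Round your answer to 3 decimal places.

-0.289

n = 6, Σa = 182, Σb = 209, Σa² = 6444, Σb² = 7417, Σab = 6237
nΣab − ΣaΣb = 37422 − 38038 = -616
nΣa² − (Σa)² = 38664 − 33124 = 5540; nΣb² − (Σb)² = 44502 − 43681 = 821
r = -616 / √(5540 × 821) = -616 / 2132.6838 ≈ -0.289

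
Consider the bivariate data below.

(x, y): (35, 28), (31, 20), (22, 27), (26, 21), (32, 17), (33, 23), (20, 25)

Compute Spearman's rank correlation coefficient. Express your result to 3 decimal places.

Rank x: 7, 4, 2, 3, 5, 6, 1
Rank y: 7, 2, 6, 3, 1, 4, 5
d = rank(x) − rank(y): 0, 2, -4, 0, 4, 2, -4; Σd² = 56
ρ = 1 − 6Σd² / [n(n²−1)] = 1 − 6×56 / (7×48) = 1 − 336/336 ≈ 0.000

0.000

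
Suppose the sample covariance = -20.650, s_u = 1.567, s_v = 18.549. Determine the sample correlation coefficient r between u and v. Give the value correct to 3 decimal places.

r = Cov(u,v) / (s_u · s_v) = -20.650 / (1.567 × 18.549)
  = -20.650 / 29.0663 ≈ -0.710

-0.710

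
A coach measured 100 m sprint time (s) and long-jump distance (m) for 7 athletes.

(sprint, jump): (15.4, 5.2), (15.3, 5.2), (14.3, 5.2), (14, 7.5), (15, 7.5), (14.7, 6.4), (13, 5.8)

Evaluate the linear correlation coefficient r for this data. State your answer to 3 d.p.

n = 7, Σx = 101.7, Σy = 42.8, Σx² = 1481.83, Σy² = 268.22, Σxy = 620.98
nΣxy − ΣxΣy = 4346.86 − 4352.76 = -5.9
nΣx² − (Σx)² = 10372.81 − 10342.89 = 29.92; nΣy² − (Σy)² = 1877.54 − 1831.84 = 45.7
r = -5.9 / √(29.92 × 45.7) = -5.9 / 36.9776 ≈ -0.160

-0.160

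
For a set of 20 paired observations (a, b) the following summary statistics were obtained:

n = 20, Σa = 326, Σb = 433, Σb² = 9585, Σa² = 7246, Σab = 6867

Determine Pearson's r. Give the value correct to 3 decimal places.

-0.299

r = (nΣab − ΣaΣb) / √[(nΣa² − (Σa)²)(nΣb² − (Σb)²)]
Numerator: 20×6867 − 326×433 = -3818
Denominator: √[(144920 − 106276)(191700 − 187489)] = √[38644 × 4211] = 12756.5624
r = -3818 / 12756.5624 ≈ -0.299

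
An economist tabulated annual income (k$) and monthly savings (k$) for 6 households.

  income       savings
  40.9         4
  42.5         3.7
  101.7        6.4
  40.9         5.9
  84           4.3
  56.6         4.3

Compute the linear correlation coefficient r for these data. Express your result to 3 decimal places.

0.490

n = 6, Σx = 366.6, Σy = 28.6, Σx² = 25754.32, Σy² = 142.44, Σxy = 1817.62
nΣxy − ΣxΣy = 10905.72 − 10484.76 = 420.96
nΣx² − (Σx)² = 154525.92 − 134395.56 = 20130.36; nΣy² − (Σy)² = 854.64 − 817.96 = 36.68
r = 420.96 / √(20130.36 × 36.68) = 420.96 / 859.2913 ≈ 0.490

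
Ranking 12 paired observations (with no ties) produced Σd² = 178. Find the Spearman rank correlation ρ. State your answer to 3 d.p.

ρ = 1 − 6Σd² / [n(n²−1)] = 1 − 6×178 / (12×143)
  = 1 − 1068/1716 = 1 − 0.6224 ≈ 0.378

0.378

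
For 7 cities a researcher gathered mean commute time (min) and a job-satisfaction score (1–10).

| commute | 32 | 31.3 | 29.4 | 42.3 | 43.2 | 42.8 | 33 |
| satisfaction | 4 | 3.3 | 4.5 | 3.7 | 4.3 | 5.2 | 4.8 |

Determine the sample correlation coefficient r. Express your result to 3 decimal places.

0.229

n = 7, Σx = 254, Σy = 29.8, Σx² = 9444.42, Σy² = 129.4, Σxy = 1086.82
nΣxy − ΣxΣy = 7607.74 − 7569.2 = 38.54
nΣx² − (Σx)² = 66110.94 − 64516 = 1594.94; nΣy² − (Σy)² = 905.8 − 888.04 = 17.76
r = 38.54 / √(1594.94 × 17.76) = 38.54 / 168.3037 ≈ 0.229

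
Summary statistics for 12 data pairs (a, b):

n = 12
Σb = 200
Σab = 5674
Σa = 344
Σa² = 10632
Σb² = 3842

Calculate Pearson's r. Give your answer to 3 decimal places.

r = (nΣab − ΣaΣb) / √[(nΣa² − (Σa)²)(nΣb² − (Σb)²)]
Numerator: 12×5674 − 344×200 = -712
Denominator: √[(127584 − 118336)(46104 − 40000)] = √[9248 × 6104] = 7513.3077
r = -712 / 7513.3077 ≈ -0.095

-0.095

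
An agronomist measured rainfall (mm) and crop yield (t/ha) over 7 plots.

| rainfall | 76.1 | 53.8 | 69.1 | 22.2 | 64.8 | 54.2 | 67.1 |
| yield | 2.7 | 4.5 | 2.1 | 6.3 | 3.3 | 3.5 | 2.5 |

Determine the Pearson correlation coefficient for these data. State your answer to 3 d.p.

n = 7, Σx = 407.3, Σy = 24.9, Σx² = 25592.39, Σy² = 101.03, Σxy = 1303.83
nΣxy − ΣxΣy = 9126.81 − 10141.77 = -1014.96
nΣx² − (Σx)² = 179146.73 − 165893.29 = 13253.44; nΣy² − (Σy)² = 707.21 − 620.01 = 87.2
r = -1014.96 / √(13253.44 × 87.2) = -1014.96 / 1075.0349 ≈ -0.944

-0.944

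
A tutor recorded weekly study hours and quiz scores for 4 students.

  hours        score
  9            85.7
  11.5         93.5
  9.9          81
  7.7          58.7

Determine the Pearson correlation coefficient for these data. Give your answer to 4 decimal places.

n = 4, Σx = 38.1, Σy = 318.9, Σx² = 370.55, Σy² = 26093.43, Σxy = 3100.44
nΣxy − ΣxΣy = 12401.76 − 12150.09 = 251.67
nΣx² − (Σx)² = 1482.2 − 1451.61 = 30.59; nΣy² − (Σy)² = 104373.72 − 101697.21 = 2676.51
r = 251.67 / √(30.59 × 2676.51) = 251.67 / 286.1371 ≈ 0.8795

0.8795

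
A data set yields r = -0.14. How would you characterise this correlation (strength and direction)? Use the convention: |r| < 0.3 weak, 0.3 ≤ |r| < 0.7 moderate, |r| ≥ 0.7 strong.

r = -0.14 < 0 so the relationship is negative.
|r| = 0.14, which falls in the weak range.

weak negative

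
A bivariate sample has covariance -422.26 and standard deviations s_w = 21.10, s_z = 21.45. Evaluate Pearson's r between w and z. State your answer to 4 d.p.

r = Cov(w,z) / (s_w · s_z) = -422.26 / (21.10 × 21.45)
  = -422.26 / 452.5950 ≈ -0.9330

-0.9330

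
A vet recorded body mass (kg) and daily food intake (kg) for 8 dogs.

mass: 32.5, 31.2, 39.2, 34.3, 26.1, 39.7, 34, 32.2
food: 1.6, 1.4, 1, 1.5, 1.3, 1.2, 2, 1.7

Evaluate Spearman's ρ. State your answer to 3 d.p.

-0.310

Rank mass: 4, 2, 7, 6, 1, 8, 5, 3
Rank food: 6, 4, 1, 5, 3, 2, 8, 7
d = rank(mass) − rank(food): -2, -2, 6, 1, -2, 6, -3, -4; Σd² = 110
ρ = 1 − 6Σd² / [n(n²−1)] = 1 − 6×110 / (8×63) = 1 − 660/504 ≈ -0.310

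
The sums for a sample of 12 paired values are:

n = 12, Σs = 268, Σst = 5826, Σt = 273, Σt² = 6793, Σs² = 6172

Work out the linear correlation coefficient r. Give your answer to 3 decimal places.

r = (nΣst − ΣsΣt) / √[(nΣs² − (Σs)²)(nΣt² − (Σt)²)]
Numerator: 12×5826 − 268×273 = -3252
Denominator: √[(74064 − 71824)(81516 − 74529)] = √[2240 × 6987] = 3956.1193
r = -3252 / 3956.1193 ≈ -0.822

-0.822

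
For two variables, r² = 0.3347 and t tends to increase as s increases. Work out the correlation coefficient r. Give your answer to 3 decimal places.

|r| = √0.3347 = 0.579
The association is positive, so r = 0.579.

0.579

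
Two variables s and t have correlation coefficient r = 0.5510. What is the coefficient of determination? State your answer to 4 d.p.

0.3036

r² = (0.5510)² = 0.3036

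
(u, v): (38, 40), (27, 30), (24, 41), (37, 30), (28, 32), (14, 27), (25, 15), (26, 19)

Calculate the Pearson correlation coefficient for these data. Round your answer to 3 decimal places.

0.334

n = 8, Σu = 219, Σv = 234, Σu² = 6399, Σv² = 7420, Σuv = 6567
nΣuv − ΣuΣv = 52536 − 51246 = 1290
nΣu² − (Σu)² = 51192 − 47961 = 3231; nΣv² − (Σv)² = 59360 − 54756 = 4604
r = 1290 / √(3231 × 4604) = 1290 / 3856.8801 ≈ 0.334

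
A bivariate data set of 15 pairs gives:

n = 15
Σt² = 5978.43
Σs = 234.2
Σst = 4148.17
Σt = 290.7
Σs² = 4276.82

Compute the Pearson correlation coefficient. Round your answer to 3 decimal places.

r = (nΣst − ΣsΣt) / √[(nΣs² − (Σs)²)(nΣt² − (Σt)²)]
Numerator: 15×4148.17 − 234.2×290.7 = -5859.39
Denominator: √[(64152.3 − 54849.64)(89676.45 − 84506.49)] = √[9302.66 × 5169.96] = 6935.0112
r = -5859.39 / 6935.0112 ≈ -0.845

-0.845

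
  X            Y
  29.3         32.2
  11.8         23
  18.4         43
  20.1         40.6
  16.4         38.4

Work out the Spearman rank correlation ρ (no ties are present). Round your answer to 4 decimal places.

0.3000

Rank X: 5, 1, 3, 4, 2
Rank Y: 2, 1, 5, 4, 3
d = rank(X) − rank(Y): 3, 0, -2, 0, -1; Σd² = 14
ρ = 1 − 6Σd² / [n(n²−1)] = 1 − 6×14 / (5×24) = 1 − 84/120 ≈ 0.3000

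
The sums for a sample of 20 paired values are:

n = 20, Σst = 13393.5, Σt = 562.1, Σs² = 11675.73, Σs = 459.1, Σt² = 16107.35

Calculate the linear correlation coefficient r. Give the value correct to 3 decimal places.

0.827

r = (nΣst − ΣsΣt) / √[(nΣs² − (Σs)²)(nΣt² − (Σt)²)]
Numerator: 20×13393.5 − 459.1×562.1 = 9809.89
Denominator: √[(233514.6 − 210772.81)(322147 − 315956.41)] = √[22741.79 × 6190.59] = 11865.2896
r = 9809.89 / 11865.2896 ≈ 0.827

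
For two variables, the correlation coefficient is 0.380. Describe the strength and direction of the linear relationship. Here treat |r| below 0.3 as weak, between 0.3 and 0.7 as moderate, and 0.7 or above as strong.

r = 0.380 > 0 so the relationship is positive.
|r| = 0.380, which falls in the moderate range.

moderate positive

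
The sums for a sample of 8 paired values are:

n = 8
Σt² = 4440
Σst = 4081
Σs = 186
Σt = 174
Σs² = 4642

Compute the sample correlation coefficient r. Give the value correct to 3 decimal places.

0.078

r = (nΣst − ΣsΣt) / √[(nΣs² − (Σs)²)(nΣt² − (Σt)²)]
Numerator: 8×4081 − 186×174 = 284
Denominator: √[(37136 − 34596)(35520 − 30276)] = √[2540 × 5244] = 3649.6246
r = 284 / 3649.6246 ≈ 0.078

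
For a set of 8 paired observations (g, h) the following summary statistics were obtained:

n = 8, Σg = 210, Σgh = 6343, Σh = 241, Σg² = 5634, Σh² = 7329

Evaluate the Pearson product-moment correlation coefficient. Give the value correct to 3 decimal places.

r = (nΣgh − ΣgΣh) / √[(nΣg² − (Σg)²)(nΣh² − (Σh)²)]
Numerator: 8×6343 − 210×241 = 134
Denominator: √[(45072 − 44100)(58632 − 58081)] = √[972 × 551] = 731.8278
r = 134 / 731.8278 ≈ 0.183

0.183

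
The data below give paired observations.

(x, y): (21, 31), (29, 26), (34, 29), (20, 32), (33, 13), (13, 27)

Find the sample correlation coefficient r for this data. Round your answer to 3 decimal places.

n = 6, Σx = 150, Σy = 158, Σx² = 4096, Σy² = 4400, Σxy = 3811
nΣxy − ΣxΣy = 22866 − 23700 = -834
nΣx² − (Σx)² = 24576 − 22500 = 2076; nΣy² − (Σy)² = 26400 − 24964 = 1436
r = -834 / √(2076 × 1436) = -834 / 1726.5967 ≈ -0.483

-0.483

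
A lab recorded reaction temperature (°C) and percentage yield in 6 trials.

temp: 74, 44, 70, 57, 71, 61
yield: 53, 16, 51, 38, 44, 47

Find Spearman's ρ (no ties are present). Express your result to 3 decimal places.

0.829

Rank temp: 6, 1, 4, 2, 5, 3
Rank yield: 6, 1, 5, 2, 3, 4
d = rank(temp) − rank(yield): 0, 0, -1, 0, 2, -1; Σd² = 6
ρ = 1 − 6Σd² / [n(n²−1)] = 1 − 6×6 / (6×35) = 1 − 36/210 ≈ 0.829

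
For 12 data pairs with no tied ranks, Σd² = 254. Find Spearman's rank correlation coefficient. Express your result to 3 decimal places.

0.112

ρ = 1 − 6Σd² / [n(n²−1)] = 1 − 6×254 / (12×143)
  = 1 − 1524/1716 = 1 − 0.8881 ≈ 0.112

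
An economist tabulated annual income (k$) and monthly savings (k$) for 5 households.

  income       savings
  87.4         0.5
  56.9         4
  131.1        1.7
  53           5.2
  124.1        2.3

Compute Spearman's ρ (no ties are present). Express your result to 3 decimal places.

Rank income: 3, 2, 5, 1, 4
Rank savings: 1, 4, 2, 5, 3
d = rank(income) − rank(savings): 2, -2, 3, -4, 1; Σd² = 34
ρ = 1 − 6Σd² / [n(n²−1)] = 1 − 6×34 / (5×24) = 1 − 204/120 ≈ -0.700

-0.700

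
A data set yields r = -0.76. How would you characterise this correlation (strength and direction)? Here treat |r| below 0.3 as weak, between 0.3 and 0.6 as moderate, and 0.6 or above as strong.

r = -0.76 < 0 so the relationship is negative.
|r| = 0.76, which falls in the strong range.

strong negative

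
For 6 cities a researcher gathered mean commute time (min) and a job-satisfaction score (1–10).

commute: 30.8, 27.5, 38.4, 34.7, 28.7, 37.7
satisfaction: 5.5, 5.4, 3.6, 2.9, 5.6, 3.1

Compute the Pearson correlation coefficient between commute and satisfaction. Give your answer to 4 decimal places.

n = 6, Σx = 197.8, Σy = 26.1, Σx² = 6628.52, Σy² = 121.75, Σxy = 834.36
nΣxy − ΣxΣy = 5006.16 − 5162.58 = -156.42
nΣx² − (Σx)² = 39771.12 − 39124.84 = 646.28; nΣy² − (Σy)² = 730.5 − 681.21 = 49.29
r = -156.42 / √(646.28 × 49.29) = -156.42 / 178.4801 ≈ -0.8764

-0.8764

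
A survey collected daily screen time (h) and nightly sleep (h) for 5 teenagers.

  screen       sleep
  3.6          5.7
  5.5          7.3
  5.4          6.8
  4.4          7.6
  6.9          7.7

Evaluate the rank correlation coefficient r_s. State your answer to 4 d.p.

Rank screen: 1, 4, 3, 2, 5
Rank sleep: 1, 3, 2, 4, 5
d = rank(screen) − rank(sleep): 0, 1, 1, -2, 0; Σd² = 6
ρ = 1 − 6Σd² / [n(n²−1)] = 1 − 6×6 / (5×24) = 1 − 36/120 ≈ 0.7000

0.7000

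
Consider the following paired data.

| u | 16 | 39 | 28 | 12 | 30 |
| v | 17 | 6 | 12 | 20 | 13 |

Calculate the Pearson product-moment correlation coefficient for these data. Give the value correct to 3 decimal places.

-0.978

n = 5, Σu = 125, Σv = 68, Σu² = 3605, Σv² = 1038, Σuv = 1472
nΣuv − ΣuΣv = 7360 − 8500 = -1140
nΣu² − (Σu)² = 18025 − 15625 = 2400; nΣv² − (Σv)² = 5190 − 4624 = 566
r = -1140 / √(2400 × 566) = -1140 / 1165.5042 ≈ -0.978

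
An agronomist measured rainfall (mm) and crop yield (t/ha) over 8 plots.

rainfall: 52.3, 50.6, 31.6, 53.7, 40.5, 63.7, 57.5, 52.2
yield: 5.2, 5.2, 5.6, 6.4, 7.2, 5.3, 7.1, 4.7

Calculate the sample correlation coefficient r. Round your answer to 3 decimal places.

-0.133

n = 8, Σx = 402.1, Σy = 46.7, Σx² = 20906.93, Σy² = 278.83, Σxy = 2338.52
nΣxy − ΣxΣy = 18708.16 − 18778.07 = -69.91
nΣx² − (Σx)² = 167255.44 − 161684.41 = 5571.03; nΣy² − (Σy)² = 2230.64 − 2180.89 = 49.75
r = -69.91 / √(5571.03 × 49.75) = -69.91 / 526.4587 ≈ -0.133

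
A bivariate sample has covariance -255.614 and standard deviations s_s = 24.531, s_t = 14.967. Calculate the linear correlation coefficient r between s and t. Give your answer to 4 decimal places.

r = Cov(s,t) / (s_s · s_t) = -255.614 / (24.531 × 14.967)
  = -255.614 / 367.1555 ≈ -0.6962

-0.6962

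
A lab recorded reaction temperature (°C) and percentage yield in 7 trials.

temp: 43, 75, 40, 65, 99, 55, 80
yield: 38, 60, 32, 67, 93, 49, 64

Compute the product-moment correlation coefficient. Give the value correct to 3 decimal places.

n = 7, Σx = 457, Σy = 403, Σx² = 32525, Σy² = 25703, Σxy = 28791
nΣxy − ΣxΣy = 201537 − 184171 = 17366
nΣx² − (Σx)² = 227675 − 208849 = 18826; nΣy² − (Σy)² = 179921 − 162409 = 17512
r = 17366 / √(18826 × 17512) = 17366 / 18157.1174 ≈ 0.956

0.956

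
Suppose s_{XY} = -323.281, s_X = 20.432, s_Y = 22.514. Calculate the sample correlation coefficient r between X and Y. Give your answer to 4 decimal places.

-0.7028

r = Cov(X,Y) / (s_X · s_Y) = -323.281 / (20.432 × 22.514)
  = -323.281 / 460.0060 ≈ -0.7028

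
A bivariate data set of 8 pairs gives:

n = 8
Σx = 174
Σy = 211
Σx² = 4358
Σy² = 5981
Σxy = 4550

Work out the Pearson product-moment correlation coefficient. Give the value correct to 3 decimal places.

-0.080

r = (nΣxy − ΣxΣy) / √[(nΣx² − (Σx)²)(nΣy² − (Σy)²)]
Numerator: 8×4550 − 174×211 = -314
Denominator: √[(34864 − 30276)(47848 − 44521)] = √[4588 × 3327] = 3906.9523
r = -314 / 3906.9523 ≈ -0.080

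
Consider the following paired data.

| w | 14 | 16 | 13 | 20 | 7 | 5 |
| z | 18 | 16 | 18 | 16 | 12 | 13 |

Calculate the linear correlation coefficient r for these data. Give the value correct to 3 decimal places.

n = 6, Σw = 75, Σz = 93, Σw² = 1095, Σz² = 1473, Σwz = 1211
nΣwz − ΣwΣz = 7266 − 6975 = 291
nΣw² − (Σw)² = 6570 − 5625 = 945; nΣz² − (Σz)² = 8838 − 8649 = 189
r = 291 / √(945 × 189) = 291 / 422.6168 ≈ 0.689

0.689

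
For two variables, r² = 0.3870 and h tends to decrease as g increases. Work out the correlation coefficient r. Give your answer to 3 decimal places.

-0.622

|r| = √0.3870 = 0.622
The association is negative, so r = −0.622.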